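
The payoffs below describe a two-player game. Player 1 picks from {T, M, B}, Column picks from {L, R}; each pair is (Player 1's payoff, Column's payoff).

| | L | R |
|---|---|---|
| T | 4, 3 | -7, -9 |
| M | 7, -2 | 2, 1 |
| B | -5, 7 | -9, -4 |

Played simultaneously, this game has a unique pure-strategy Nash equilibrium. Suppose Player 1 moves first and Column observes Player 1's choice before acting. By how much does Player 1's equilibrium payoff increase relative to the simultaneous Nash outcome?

2

Solve by backward induction (Player 1 leads).
- T: BR = L, leader payoff 4.
- M: BR = R, leader payoff 2.
- B: BR = L, leader payoff -5.
Player 1's induced payoffs are 4, 2, -5, so Player 1 commits to T. Subgame-perfect outcome: (T, L) with payoffs (4, 3).
Under simultaneous play:
Player 1's best replies: L→M; R→M.
Column's best replies: T→L; M→R; B→L.
The unique mutual best reply is (M, R), giving (2, 1).
Player 1's commitment gain: 4 − 2 = 2.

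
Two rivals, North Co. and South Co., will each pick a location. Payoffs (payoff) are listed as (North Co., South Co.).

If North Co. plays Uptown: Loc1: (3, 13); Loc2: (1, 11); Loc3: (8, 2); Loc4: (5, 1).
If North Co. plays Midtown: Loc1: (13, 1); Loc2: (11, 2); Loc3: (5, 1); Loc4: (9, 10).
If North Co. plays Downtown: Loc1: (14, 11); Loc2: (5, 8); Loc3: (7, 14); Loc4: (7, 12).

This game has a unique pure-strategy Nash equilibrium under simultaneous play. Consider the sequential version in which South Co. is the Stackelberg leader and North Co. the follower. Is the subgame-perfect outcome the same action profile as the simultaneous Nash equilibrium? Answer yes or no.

Backward induction with South Co. moving first.
- Loc1: North Co. compares 3, 13, 14 and picks Downtown; South Co. would get 11.
- Loc2: North Co. compares 1, 11, 5 and picks Midtown; South Co. would get 2.
- Loc3: North Co. compares 8, 5, 7 and picks Uptown; South Co. would get 2.
- Loc4: North Co. compares 5, 9, 7 and picks Midtown; South Co. would get 10.
South Co.'s induced payoffs are 11, 2, 2, 10, so South Co. commits to Loc1. Subgame-perfect outcome: (Downtown, Loc1) with payoffs (14, 11).
Under simultaneous play:
North Co.'s best replies: Loc1→Downtown; Loc2→Midtown; Loc3→Uptown; Loc4→Midtown.
South Co.'s best replies: Uptown→Loc1; Midtown→Loc4; Downtown→Loc3.
Only (Midtown, Loc4) has each player best-responding; Nash payoffs (9, 10).
Sequential outcome (Downtown, Loc1) differs from the Nash profile (Midtown, Loc4).

no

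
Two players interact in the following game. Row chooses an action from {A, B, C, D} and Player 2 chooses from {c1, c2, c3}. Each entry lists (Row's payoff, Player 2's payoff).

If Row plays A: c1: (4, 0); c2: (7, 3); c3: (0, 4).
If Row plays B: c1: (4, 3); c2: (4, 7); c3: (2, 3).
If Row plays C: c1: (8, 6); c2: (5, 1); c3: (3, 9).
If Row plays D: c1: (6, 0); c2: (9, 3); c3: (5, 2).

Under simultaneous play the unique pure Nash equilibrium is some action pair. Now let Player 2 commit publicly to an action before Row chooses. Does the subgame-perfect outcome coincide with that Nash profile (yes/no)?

no

Row best-responds to each possible Player 2 move:
- c1: Row compares 4, 4, 8, 6 and picks C; Player 2 would get 6.
- c2: Row compares 7, 4, 5, 9 and picks D; Player 2 would get 3.
- c3: Row compares 0, 2, 3, 5 and picks D; Player 2 would get 2.
Among 6, 3, 2, the best is 6 at c1. Subgame-perfect outcome: (C, c1) with payoffs (8, 6).
Now find the simultaneous Nash equilibrium.
Row's best replies: c1→C; c2→D; c3→D.
Player 2's best replies: A→c3; B→c2; C→c3; D→c2.
Only (D, c2) has each player best-responding; Nash payoffs (9, 3).
Sequential outcome (C, c1) differs from the Nash profile (D, c2).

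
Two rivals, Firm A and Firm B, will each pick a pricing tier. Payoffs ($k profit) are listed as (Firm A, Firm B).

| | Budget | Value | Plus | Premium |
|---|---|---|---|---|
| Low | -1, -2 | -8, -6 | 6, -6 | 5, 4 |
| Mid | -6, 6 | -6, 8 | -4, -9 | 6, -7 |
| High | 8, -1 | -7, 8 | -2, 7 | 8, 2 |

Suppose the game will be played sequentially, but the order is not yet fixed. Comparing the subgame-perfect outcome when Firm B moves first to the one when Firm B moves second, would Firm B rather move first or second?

If Firm A leads: Firm B's best replies are Low→Premium, Mid→Value, High→Value; Firm A's induced payoffs 5, -6, -7; outcome (Low, Premium), payoffs (5, 4).
If Firm B leads: Firm A's best replies are Budget→High, Value→Mid, Plus→Low, Premium→High; Firm B's induced payoffs -1, 8, -6, 2; outcome (Mid, Value), payoffs (-6, 8).
Firm B gets 8 moving first and 4 moving second, so Firm B prefers to move first.

first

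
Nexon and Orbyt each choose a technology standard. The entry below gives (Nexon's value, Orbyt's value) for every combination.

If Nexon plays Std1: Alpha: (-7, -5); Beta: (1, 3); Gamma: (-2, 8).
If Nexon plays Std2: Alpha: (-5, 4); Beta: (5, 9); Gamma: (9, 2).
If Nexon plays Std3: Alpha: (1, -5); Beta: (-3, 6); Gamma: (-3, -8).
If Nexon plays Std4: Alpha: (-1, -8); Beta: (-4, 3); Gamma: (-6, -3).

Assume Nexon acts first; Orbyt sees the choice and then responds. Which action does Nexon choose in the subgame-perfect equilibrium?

Std2

Work backward from Orbyt's decision.
- Std1 → Orbyt plays Gamma (best of -5, 3, 8); Nexon gets -2.
- Std2 → Orbyt plays Beta (best of 4, 9, 2); Nexon gets 5.
- Std3 → Orbyt plays Beta (best of -5, 6, -8); Nexon gets -3.
- Std4 → Orbyt plays Beta (best of -8, 3, -3); Nexon gets -4.
Nexon's induced payoffs are -2, 5, -3, -4, so Nexon commits to Std2. Subgame-perfect outcome: (Std2, Beta) with payoffs (5, 9).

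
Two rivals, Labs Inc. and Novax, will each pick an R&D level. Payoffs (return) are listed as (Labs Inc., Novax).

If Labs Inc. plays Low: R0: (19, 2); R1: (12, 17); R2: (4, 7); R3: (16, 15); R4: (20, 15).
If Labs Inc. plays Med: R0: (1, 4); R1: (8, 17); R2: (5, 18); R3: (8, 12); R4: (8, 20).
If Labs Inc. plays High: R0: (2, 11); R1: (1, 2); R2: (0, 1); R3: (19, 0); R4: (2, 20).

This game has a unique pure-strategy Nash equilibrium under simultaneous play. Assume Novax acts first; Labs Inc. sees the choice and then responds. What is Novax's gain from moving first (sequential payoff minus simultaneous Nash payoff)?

1

Solve by backward induction (Novax leads).
- R0 → Labs Inc. plays Low (best of 19, 1, 2); Novax gets 2.
- R1 → Labs Inc. plays Low (best of 12, 8, 1); Novax gets 17.
- R2 → Labs Inc. plays Med (best of 4, 5, 0); Novax gets 18.
- R3 → Labs Inc. plays High (best of 16, 8, 19); Novax gets 0.
- R4 → Labs Inc. plays Low (best of 20, 8, 2); Novax gets 15.
Maximizing over 2, 17, 18, 0, 15, Novax chooses R2. Subgame-perfect outcome: (Med, R2) with payoffs (5, 18).
Under simultaneous play:
Labs Inc.'s best replies: R0→Low; R1→Low; R2→Med; R3→High; R4→Low.
Novax's best replies: Low→R1; Med→R4; High→R4.
Only (Low, R1) has each player best-responding; Nash payoffs (12, 17).
Novax's commitment gain: 18 − 17 = 1.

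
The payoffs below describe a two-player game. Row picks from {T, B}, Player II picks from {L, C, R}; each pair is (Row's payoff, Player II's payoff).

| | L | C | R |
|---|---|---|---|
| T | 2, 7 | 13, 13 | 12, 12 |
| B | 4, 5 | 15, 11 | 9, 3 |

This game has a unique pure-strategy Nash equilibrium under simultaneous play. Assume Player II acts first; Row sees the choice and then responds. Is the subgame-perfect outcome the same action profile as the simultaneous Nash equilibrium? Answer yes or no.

no

Backward induction with Player II moving first.
- L: Row compares 2, 4 and picks B; Player II would get 5.
- C: Row compares 13, 15 and picks B; Player II would get 11.
- R: Row compares 12, 9 and picks T; Player II would get 12.
Among 5, 11, 12, the best is 12 at R. Subgame-perfect outcome: (T, R) with payoffs (12, 12).
For the simultaneous game, intersect best replies.
Row's best replies: L→B; C→B; R→T.
Player II's best replies: T→C; B→C.
The unique mutual best reply is (B, C), giving (15, 11).
Sequential outcome (T, R) differs from the Nash profile (B, C).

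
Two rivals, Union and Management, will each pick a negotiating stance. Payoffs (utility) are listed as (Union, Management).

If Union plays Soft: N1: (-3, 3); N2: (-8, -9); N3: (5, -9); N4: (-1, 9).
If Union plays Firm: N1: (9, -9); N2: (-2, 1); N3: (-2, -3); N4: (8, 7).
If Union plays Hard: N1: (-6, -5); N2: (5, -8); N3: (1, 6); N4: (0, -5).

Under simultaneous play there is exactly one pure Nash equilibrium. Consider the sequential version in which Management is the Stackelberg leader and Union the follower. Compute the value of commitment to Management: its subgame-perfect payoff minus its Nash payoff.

0

Solve by backward induction (Management leads).
- N1: BR = Firm, leader payoff -9.
- N2: BR = Hard, leader payoff -8.
- N3: BR = Soft, leader payoff -9.
- N4: BR = Firm, leader payoff 7.
Maximizing over -9, -8, -9, 7, Management chooses N4. Subgame-perfect outcome: (Firm, N4) with payoffs (8, 7).
For the simultaneous game, intersect best replies.
Union's best replies: N1→Firm; N2→Hard; N3→Soft; N4→Firm.
Management's best replies: Soft→N4; Firm→N4; Hard→N3.
Only (Firm, N4) has each player best-responding; Nash payoffs (8, 7).
Management's commitment gain: 7 − 7 = 0.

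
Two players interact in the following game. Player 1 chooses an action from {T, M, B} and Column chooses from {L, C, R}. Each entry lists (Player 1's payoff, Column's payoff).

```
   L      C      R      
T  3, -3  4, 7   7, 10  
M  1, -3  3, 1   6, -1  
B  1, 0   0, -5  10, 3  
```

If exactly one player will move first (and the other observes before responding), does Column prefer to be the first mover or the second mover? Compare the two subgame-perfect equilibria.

If Player 1 leads: Column's best replies are T→R, M→C, B→R; Player 1's induced payoffs 7, 3, 10; outcome (B, R), payoffs (10, 3).
If Column leads: Player 1's best replies are L→T, C→T, R→B; Column's induced payoffs -3, 7, 3; outcome (T, C), payoffs (4, 7).
Column gets 7 moving first and 3 moving second, so Column prefers to move first.

first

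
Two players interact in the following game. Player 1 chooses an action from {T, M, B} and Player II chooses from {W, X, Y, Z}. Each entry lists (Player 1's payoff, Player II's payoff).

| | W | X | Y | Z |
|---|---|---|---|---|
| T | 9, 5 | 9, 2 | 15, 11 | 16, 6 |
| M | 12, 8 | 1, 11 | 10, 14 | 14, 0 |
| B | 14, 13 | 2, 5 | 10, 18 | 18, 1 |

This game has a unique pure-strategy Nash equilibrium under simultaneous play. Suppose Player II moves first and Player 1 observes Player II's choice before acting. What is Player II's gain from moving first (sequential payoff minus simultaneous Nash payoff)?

2

Backward induction with Player II moving first.
- W: Player 1 compares 9, 12, 14 and picks B; Player II would get 13.
- X: Player 1 compares 9, 1, 2 and picks T; Player II would get 2.
- Y: Player 1 compares 15, 10, 10 and picks T; Player II would get 11.
- Z: Player 1 compares 16, 14, 18 and picks B; Player II would get 1.
Player II's induced payoffs are 13, 2, 11, 1, so Player II commits to W. Subgame-perfect outcome: (B, W) with payoffs (14, 13).
For the simultaneous game, intersect best replies.
Player 1's best replies: W→B; X→T; Y→T; Z→B.
Player II's best replies: T→Y; M→Y; B→Y.
The unique mutual best reply is (T, Y), giving (15, 11).
Player II's commitment gain: 13 − 11 = 2.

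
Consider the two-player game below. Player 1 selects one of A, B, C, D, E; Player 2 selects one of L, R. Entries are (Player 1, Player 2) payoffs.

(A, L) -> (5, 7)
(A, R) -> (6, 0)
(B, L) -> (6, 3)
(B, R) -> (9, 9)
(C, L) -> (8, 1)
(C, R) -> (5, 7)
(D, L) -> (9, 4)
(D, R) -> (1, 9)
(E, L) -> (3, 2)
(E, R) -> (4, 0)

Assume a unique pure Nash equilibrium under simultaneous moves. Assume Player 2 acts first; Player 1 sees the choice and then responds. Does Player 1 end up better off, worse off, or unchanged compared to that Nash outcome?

unchanged

Backward induction with Player 2 moving first.
- L: Player 1 compares 5, 6, 8, 9, 3 and picks D; Player 2 would get 4.
- R: Player 1 compares 6, 9, 5, 1, 4 and picks B; Player 2 would get 9.
Player 2's induced payoffs are 4, 9, so Player 2 commits to R. Subgame-perfect outcome: (B, R) with payoffs (9, 9).
Under simultaneous play:
Player 1's best replies: L→D; R→B.
Player 2's best replies: A→L; B→R; C→R; D→R; E→L.
Only (B, R) has each player best-responding; Nash payoffs (9, 9).
Player 1 earns 9 sequentially versus 9 at the Nash outcome: unchanged.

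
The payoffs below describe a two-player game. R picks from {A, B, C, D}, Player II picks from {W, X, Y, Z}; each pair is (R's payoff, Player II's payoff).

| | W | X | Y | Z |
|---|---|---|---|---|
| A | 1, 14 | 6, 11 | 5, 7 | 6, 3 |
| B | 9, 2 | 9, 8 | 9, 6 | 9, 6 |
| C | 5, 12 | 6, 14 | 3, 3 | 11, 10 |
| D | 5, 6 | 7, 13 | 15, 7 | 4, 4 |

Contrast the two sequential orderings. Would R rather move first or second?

second

If R leads: Player II's best replies are A→W, B→X, C→X, D→X; R's induced payoffs 1, 9, 6, 7; outcome (B, X), payoffs (9, 8).
If Player II leads: R's best replies are W→B, X→B, Y→D, Z→C; Player II's induced payoffs 2, 8, 7, 10; outcome (C, Z), payoffs (11, 10).
R gets 9 moving first and 11 moving second, so R prefers to move second.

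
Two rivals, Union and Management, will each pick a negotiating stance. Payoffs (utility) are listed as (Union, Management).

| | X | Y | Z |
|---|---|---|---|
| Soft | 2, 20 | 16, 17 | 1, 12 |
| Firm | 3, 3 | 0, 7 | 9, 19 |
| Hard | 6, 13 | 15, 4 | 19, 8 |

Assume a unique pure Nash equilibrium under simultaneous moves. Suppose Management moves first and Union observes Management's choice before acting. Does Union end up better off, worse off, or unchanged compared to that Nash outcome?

Work backward from Union's decision.
- X: BR = Hard, leader payoff 13.
- Y: BR = Soft, leader payoff 17.
- Z: BR = Hard, leader payoff 8.
Maximizing over 13, 17, 8, Management chooses Y. Subgame-perfect outcome: (Soft, Y) with payoffs (16, 17).
Under simultaneous play:
Union's best replies: X→Hard; Y→Soft; Z→Hard.
Management's best replies: Soft→X; Firm→Z; Hard→X.
Only (Hard, X) has each player best-responding; Nash payoffs (6, 13).
Union earns 16 sequentially versus 6 at the Nash outcome: better off.

better off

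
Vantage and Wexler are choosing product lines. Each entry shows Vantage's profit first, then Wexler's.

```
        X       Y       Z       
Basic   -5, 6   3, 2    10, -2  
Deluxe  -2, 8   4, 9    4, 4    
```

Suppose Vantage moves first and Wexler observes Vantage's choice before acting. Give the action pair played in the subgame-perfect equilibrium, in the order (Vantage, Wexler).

Backward induction with Vantage moving first.
- Basic: Wexler compares 6, 2, -2 and picks X; Vantage would get -5.
- Deluxe: Wexler compares 8, 9, 4 and picks Y; Vantage would get 4.
Vantage's induced payoffs are -5, 4, so Vantage commits to Deluxe. Subgame-perfect outcome: (Deluxe, Y) with payoffs (4, 9).

(Deluxe, Y)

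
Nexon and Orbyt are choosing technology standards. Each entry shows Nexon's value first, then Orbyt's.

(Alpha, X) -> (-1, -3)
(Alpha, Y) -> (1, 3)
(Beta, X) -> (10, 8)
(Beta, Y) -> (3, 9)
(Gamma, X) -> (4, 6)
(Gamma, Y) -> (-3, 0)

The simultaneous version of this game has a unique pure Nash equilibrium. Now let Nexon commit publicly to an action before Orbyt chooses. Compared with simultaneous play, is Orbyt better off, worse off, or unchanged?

Solve by backward induction (Nexon leads).
- Alpha: BR = Y, leader payoff 1.
- Beta: BR = Y, leader payoff 3.
- Gamma: BR = X, leader payoff 4.
Among 1, 3, 4, the best is 4 at Gamma. Subgame-perfect outcome: (Gamma, X) with payoffs (4, 6).
Now find the simultaneous Nash equilibrium.
Nexon's best replies: X→Beta; Y→Beta.
Orbyt's best replies: Alpha→Y; Beta→Y; Gamma→X.
Only (Beta, Y) has each player best-responding; Nash payoffs (3, 9).
Orbyt earns 6 sequentially versus 9 at the Nash outcome: worse off.

worse off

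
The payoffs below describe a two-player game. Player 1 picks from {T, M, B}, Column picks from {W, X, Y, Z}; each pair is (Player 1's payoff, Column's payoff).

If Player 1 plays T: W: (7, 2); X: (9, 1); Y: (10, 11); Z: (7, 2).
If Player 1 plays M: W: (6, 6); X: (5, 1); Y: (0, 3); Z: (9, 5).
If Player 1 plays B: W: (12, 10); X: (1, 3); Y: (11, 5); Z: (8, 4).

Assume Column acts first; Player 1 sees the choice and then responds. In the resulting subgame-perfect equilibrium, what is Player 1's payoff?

12

Backward induction with Column moving first.
- W: BR = B, leader payoff 10.
- X: BR = T, leader payoff 1.
- Y: BR = B, leader payoff 5.
- Z: BR = M, leader payoff 5.
Column's induced payoffs are 10, 1, 5, 5, so Column commits to W. Subgame-perfect outcome: (B, W) with payoffs (12, 10).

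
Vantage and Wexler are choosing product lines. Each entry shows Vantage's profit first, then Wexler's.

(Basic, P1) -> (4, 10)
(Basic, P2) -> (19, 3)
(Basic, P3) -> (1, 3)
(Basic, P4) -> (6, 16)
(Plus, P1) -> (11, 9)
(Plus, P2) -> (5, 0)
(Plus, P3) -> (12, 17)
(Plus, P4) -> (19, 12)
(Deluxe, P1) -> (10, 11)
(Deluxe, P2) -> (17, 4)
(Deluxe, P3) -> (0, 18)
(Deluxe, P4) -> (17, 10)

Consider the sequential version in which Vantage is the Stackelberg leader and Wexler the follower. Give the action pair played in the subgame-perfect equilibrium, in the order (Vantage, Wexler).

(Plus, P3)

Wexler best-responds to each possible Vantage move:
- Basic → Wexler plays P4 (best of 10, 3, 3, 16); Vantage gets 6.
- Plus → Wexler plays P3 (best of 9, 0, 17, 12); Vantage gets 12.
- Deluxe → Wexler plays P3 (best of 11, 4, 18, 10); Vantage gets 0.
Maximizing over 6, 12, 0, Vantage chooses Plus. Subgame-perfect outcome: (Plus, P3) with payoffs (12, 17).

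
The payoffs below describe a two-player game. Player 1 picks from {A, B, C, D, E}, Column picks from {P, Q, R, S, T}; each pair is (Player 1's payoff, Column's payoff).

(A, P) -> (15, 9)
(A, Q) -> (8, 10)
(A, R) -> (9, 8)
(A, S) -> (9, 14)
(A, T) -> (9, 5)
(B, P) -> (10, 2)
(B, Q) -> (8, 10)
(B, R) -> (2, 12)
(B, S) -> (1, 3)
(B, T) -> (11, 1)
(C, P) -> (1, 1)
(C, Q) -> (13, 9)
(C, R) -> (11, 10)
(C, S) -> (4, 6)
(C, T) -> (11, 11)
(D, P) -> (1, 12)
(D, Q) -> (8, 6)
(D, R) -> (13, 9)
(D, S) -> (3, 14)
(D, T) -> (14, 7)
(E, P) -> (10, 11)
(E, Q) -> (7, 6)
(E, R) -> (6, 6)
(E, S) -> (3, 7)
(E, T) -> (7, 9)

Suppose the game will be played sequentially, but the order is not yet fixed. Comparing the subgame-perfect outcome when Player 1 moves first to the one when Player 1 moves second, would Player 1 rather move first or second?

If Player 1 leads: Column's best replies are A→S, B→R, C→T, D→S, E→P; Player 1's induced payoffs 9, 2, 11, 3, 10; outcome (C, T), payoffs (11, 11).
If Column leads: Player 1's best replies are P→A, Q→C, R→D, S→A, T→D; Column's induced payoffs 9, 9, 9, 14, 7; outcome (A, S), payoffs (9, 14).
Player 1 gets 11 moving first and 9 moving second, so Player 1 prefers to move first.

first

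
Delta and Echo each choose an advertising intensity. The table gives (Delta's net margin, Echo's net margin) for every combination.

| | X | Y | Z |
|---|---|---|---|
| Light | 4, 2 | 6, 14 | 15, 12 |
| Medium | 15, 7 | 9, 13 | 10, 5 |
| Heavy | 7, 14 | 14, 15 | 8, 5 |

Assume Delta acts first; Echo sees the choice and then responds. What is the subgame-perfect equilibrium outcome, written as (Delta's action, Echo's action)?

(Heavy, Y)

Work backward from Echo's decision.
- Light → Echo plays Y (best of 2, 14, 12); Delta gets 6.
- Medium → Echo plays Y (best of 7, 13, 5); Delta gets 9.
- Heavy → Echo plays Y (best of 14, 15, 5); Delta gets 14.
Among 6, 9, 14, the best is 14 at Heavy. Subgame-perfect outcome: (Heavy, Y) with payoffs (14, 15).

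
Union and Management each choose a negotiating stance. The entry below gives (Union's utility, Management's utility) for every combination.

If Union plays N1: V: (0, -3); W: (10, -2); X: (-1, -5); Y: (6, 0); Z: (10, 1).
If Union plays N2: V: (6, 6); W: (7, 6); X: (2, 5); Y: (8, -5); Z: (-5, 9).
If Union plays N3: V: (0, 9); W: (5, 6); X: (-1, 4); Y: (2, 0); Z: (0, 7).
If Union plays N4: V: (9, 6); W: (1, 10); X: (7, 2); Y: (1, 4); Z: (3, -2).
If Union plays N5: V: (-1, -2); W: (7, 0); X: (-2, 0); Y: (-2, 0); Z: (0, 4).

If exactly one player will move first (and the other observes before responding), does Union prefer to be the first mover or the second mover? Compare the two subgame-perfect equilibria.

first

If Union leads: Management's best replies are N1→Z, N2→Z, N3→V, N4→W, N5→Z; Union's induced payoffs 10, -5, 0, 1, 0; outcome (N1, Z), payoffs (10, 1).
If Management leads: Union's best replies are V→N4, W→N1, X→N4, Y→N2, Z→N1; Management's induced payoffs 6, -2, 2, -5, 1; outcome (N4, V), payoffs (9, 6).
Union gets 10 moving first and 9 moving second, so Union prefers to move first.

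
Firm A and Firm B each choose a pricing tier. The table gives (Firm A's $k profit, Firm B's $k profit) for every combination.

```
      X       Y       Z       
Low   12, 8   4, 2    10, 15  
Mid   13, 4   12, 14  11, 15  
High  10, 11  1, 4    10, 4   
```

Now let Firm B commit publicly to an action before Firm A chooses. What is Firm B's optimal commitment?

Solve by backward induction (Firm B leads).
- X: BR = Mid, leader payoff 4.
- Y: BR = Mid, leader payoff 14.
- Z: BR = Mid, leader payoff 15.
Maximizing over 4, 14, 15, Firm B chooses Z. Subgame-perfect outcome: (Mid, Z) with payoffs (11, 15).

Z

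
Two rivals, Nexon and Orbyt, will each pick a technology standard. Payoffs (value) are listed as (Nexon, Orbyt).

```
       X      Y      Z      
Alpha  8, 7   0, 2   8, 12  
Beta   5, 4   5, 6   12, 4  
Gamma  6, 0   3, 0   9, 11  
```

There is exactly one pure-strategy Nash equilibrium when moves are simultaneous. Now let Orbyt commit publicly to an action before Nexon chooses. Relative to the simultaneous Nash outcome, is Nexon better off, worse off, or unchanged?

Solve by backward induction (Orbyt leads).
- X: BR = Alpha, leader payoff 7.
- Y: BR = Beta, leader payoff 6.
- Z: BR = Beta, leader payoff 4.
Among 7, 6, 4, the best is 7 at X. Subgame-perfect outcome: (Alpha, X) with payoffs (8, 7).
For the simultaneous game, intersect best replies.
Nexon's best replies: X→Alpha; Y→Beta; Z→Beta.
Orbyt's best replies: Alpha→Z; Beta→Y; Gamma→Z.
Only (Beta, Y) has each player best-responding; Nash payoffs (5, 6).
Nexon earns 8 sequentially versus 5 at the Nash outcome: better off.

better off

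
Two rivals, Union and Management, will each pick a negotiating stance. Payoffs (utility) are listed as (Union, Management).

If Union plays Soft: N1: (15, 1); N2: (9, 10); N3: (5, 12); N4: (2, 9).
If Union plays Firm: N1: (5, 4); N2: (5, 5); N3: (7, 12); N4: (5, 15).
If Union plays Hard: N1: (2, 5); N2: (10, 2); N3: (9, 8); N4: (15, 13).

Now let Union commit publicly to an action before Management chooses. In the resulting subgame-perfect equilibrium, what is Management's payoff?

Management best-responds to each possible Union move:
- Soft → Management plays N3 (best of 1, 10, 12, 9); Union gets 5.
- Firm → Management plays N4 (best of 4, 5, 12, 15); Union gets 5.
- Hard → Management plays N4 (best of 5, 2, 8, 13); Union gets 15.
Union's induced payoffs are 5, 5, 15, so Union commits to Hard. Subgame-perfect outcome: (Hard, N4) with payoffs (15, 13).

13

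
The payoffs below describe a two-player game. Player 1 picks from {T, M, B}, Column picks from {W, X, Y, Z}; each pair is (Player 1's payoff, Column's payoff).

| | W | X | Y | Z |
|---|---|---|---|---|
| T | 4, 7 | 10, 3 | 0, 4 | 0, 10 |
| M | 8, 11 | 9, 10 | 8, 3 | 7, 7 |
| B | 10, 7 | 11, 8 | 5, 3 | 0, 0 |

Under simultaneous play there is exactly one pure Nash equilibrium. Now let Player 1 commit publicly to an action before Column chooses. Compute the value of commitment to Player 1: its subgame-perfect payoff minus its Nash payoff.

0

Work backward from Column's decision.
- T: Column compares 7, 3, 4, 10 and picks Z; Player 1 would get 0.
- M: Column compares 11, 10, 3, 7 and picks W; Player 1 would get 8.
- B: Column compares 7, 8, 3, 0 and picks X; Player 1 would get 11.
Player 1's induced payoffs are 0, 8, 11, so Player 1 commits to B. Subgame-perfect outcome: (B, X) with payoffs (11, 8).
Under simultaneous play:
Player 1's best replies: W→B; X→B; Y→M; Z→M.
Column's best replies: T→Z; M→W; B→X.
Only (B, X) has each player best-responding; Nash payoffs (11, 8).
Player 1's commitment gain: 11 − 11 = 0.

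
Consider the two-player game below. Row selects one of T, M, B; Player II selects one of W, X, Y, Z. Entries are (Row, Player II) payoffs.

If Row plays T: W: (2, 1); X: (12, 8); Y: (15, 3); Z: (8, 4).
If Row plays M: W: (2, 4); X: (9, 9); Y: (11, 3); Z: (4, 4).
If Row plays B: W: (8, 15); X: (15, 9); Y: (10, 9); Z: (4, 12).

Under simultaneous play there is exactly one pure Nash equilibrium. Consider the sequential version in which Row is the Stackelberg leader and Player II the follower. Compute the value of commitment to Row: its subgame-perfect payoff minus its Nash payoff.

4

Solve by backward induction (Row leads).
- T → Player II plays X (best of 1, 8, 3, 4); Row gets 12.
- M → Player II plays X (best of 4, 9, 3, 4); Row gets 9.
- B → Player II plays W (best of 15, 9, 9, 12); Row gets 8.
Row's induced payoffs are 12, 9, 8, so Row commits to T. Subgame-perfect outcome: (T, X) with payoffs (12, 8).
Now find the simultaneous Nash equilibrium.
Row's best replies: W→B; X→B; Y→T; Z→T.
Player II's best replies: T→X; M→X; B→W.
Only (B, W) has each player best-responding; Nash payoffs (8, 15).
Row's commitment gain: 12 − 8 = 4.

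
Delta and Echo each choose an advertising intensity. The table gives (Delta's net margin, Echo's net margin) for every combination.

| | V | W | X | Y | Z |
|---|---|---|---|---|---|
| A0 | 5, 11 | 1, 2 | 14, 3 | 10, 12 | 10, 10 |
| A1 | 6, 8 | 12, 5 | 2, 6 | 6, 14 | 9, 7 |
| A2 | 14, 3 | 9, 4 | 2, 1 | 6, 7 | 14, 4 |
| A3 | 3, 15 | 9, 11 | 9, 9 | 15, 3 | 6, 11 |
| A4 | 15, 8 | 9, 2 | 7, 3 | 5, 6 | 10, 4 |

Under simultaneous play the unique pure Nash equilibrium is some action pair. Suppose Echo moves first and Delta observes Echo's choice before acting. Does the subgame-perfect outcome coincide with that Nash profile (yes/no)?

yes

Solve by backward induction (Echo leads).
- V → Delta plays A4 (best of 5, 6, 14, 3, 15); Echo gets 8.
- W → Delta plays A1 (best of 1, 12, 9, 9, 9); Echo gets 5.
- X → Delta plays A0 (best of 14, 2, 2, 9, 7); Echo gets 3.
- Y → Delta plays A3 (best of 10, 6, 6, 15, 5); Echo gets 3.
- Z → Delta plays A2 (best of 10, 9, 14, 6, 10); Echo gets 4.
Echo's induced payoffs are 8, 5, 3, 3, 4, so Echo commits to V. Subgame-perfect outcome: (A4, V) with payoffs (15, 8).
For the simultaneous game, intersect best replies.
Delta's best replies: V→A4; W→A1; X→A0; Y→A3; Z→A2.
Echo's best replies: A0→Y; A1→Y; A2→Y; A3→V; A4→V.
Only (A4, V) has each player best-responding; Nash payoffs (15, 8).
Sequential outcome (A4, V) coincides with the Nash profile (A4, V).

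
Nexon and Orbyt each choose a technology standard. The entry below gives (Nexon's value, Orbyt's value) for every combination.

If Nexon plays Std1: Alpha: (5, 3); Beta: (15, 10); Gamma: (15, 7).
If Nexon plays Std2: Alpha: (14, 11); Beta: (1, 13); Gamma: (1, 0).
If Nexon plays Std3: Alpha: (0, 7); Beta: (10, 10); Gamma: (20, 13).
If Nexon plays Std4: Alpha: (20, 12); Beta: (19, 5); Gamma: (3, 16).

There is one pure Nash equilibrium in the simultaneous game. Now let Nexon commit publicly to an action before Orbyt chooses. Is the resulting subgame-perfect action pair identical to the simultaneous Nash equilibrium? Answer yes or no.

yes

Orbyt best-responds to each possible Nexon move:
- Std1 → Orbyt plays Beta (best of 3, 10, 7); Nexon gets 15.
- Std2 → Orbyt plays Beta (best of 11, 13, 0); Nexon gets 1.
- Std3 → Orbyt plays Gamma (best of 7, 10, 13); Nexon gets 20.
- Std4 → Orbyt plays Gamma (best of 12, 5, 16); Nexon gets 3.
Among 15, 1, 20, 3, the best is 20 at Std3. Subgame-perfect outcome: (Std3, Gamma) with payoffs (20, 13).
Now find the simultaneous Nash equilibrium.
Nexon's best replies: Alpha→Std4; Beta→Std4; Gamma→Std3.
Orbyt's best replies: Std1→Beta; Std2→Beta; Std3→Gamma; Std4→Gamma.
The unique mutual best reply is (Std3, Gamma), giving (20, 13).
Sequential outcome (Std3, Gamma) coincides with the Nash profile (Std3, Gamma).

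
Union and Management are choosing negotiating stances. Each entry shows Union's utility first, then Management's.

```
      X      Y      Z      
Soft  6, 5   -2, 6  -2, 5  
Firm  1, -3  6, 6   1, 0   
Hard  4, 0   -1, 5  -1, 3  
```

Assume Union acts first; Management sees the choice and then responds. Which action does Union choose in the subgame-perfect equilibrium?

Firm

Solve by backward induction (Union leads).
- Soft: Management compares 5, 6, 5 and picks Y; Union would get -2.
- Firm: Management compares -3, 6, 0 and picks Y; Union would get 6.
- Hard: Management compares 0, 5, 3 and picks Y; Union would get -1.
Union's induced payoffs are -2, 6, -1, so Union commits to Firm. Subgame-perfect outcome: (Firm, Y) with payoffs (6, 6).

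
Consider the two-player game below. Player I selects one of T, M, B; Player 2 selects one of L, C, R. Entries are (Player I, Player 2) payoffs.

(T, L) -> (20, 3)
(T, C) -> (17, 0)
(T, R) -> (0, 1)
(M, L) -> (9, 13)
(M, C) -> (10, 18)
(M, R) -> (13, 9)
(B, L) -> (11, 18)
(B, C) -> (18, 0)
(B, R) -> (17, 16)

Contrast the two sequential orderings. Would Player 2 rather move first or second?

first

If Player I leads: Player 2's best replies are T→L, M→C, B→L; Player I's induced payoffs 20, 10, 11; outcome (T, L), payoffs (20, 3).
If Player 2 leads: Player I's best replies are L→T, C→B, R→B; Player 2's induced payoffs 3, 0, 16; outcome (B, R), payoffs (17, 16).
Player 2 gets 16 moving first and 3 moving second, so Player 2 prefers to move first.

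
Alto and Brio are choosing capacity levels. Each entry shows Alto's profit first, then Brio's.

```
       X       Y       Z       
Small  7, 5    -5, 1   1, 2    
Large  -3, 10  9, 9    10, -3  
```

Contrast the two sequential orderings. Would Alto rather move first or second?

If Alto leads: Brio's best replies are Small→X, Large→X; Alto's induced payoffs 7, -3; outcome (Small, X), payoffs (7, 5).
If Brio leads: Alto's best replies are X→Small, Y→Large, Z→Large; Brio's induced payoffs 5, 9, -3; outcome (Large, Y), payoffs (9, 9).
Alto gets 7 moving first and 9 moving second, so Alto prefers to move second.

second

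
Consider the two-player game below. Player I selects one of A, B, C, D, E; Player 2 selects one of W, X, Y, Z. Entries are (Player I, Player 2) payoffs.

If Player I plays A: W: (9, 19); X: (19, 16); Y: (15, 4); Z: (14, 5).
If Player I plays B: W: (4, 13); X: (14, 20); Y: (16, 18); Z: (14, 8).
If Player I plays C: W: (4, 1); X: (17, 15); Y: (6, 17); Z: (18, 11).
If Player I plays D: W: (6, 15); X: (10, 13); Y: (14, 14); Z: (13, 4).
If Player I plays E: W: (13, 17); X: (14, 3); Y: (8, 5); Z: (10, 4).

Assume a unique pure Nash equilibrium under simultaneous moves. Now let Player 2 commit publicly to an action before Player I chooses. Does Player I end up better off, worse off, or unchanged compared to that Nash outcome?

better off

Backward induction with Player 2 moving first.
- W: Player I compares 9, 4, 4, 6, 13 and picks E; Player 2 would get 17.
- X: Player I compares 19, 14, 17, 10, 14 and picks A; Player 2 would get 16.
- Y: Player I compares 15, 16, 6, 14, 8 and picks B; Player 2 would get 18.
- Z: Player I compares 14, 14, 18, 13, 10 and picks C; Player 2 would get 11.
Maximizing over 17, 16, 18, 11, Player 2 chooses Y. Subgame-perfect outcome: (B, Y) with payoffs (16, 18).
Now find the simultaneous Nash equilibrium.
Player I's best replies: W→E; X→A; Y→B; Z→C.
Player 2's best replies: A→W; B→X; C→Y; D→W; E→W.
The unique mutual best reply is (E, W), giving (13, 17).
Player I earns 16 sequentially versus 13 at the Nash outcome: better off.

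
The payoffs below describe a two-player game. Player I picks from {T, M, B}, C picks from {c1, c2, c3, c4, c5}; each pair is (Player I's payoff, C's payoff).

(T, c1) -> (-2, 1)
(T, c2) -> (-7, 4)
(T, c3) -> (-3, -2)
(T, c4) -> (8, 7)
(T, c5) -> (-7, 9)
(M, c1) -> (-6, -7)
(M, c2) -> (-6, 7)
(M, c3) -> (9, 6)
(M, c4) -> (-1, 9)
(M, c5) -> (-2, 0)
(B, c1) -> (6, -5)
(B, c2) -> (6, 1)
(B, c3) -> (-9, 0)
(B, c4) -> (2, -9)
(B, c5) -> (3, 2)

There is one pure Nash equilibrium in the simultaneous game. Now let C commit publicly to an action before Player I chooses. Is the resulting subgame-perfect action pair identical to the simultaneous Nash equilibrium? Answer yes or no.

no

Solve by backward induction (C leads).
- c1: BR = B, leader payoff -5.
- c2: BR = B, leader payoff 1.
- c3: BR = M, leader payoff 6.
- c4: BR = T, leader payoff 7.
- c5: BR = B, leader payoff 2.
Maximizing over -5, 1, 6, 7, 2, C chooses c4. Subgame-perfect outcome: (T, c4) with payoffs (8, 7).
Now find the simultaneous Nash equilibrium.
Player I's best replies: c1→B; c2→B; c3→M; c4→T; c5→B.
C's best replies: T→c5; M→c4; B→c5.
Only (B, c5) has each player best-responding; Nash payoffs (3, 2).
Sequential outcome (T, c4) differs from the Nash profile (B, c5).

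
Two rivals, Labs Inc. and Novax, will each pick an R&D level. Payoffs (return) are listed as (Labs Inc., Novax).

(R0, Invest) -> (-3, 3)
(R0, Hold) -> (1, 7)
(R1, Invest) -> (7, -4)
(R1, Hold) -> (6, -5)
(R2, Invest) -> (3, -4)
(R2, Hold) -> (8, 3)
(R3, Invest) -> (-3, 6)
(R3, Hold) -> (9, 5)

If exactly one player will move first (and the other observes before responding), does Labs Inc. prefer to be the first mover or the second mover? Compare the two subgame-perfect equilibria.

If Labs Inc. leads: Novax's best replies are R0→Hold, R1→Invest, R2→Hold, R3→Invest; Labs Inc.'s induced payoffs 1, 7, 8, -3; outcome (R2, Hold), payoffs (8, 3).
If Novax leads: Labs Inc.'s best replies are Invest→R1, Hold→R3; Novax's induced payoffs -4, 5; outcome (R3, Hold), payoffs (9, 5).
Labs Inc. gets 8 moving first and 9 moving second, so Labs Inc. prefers to move second.

second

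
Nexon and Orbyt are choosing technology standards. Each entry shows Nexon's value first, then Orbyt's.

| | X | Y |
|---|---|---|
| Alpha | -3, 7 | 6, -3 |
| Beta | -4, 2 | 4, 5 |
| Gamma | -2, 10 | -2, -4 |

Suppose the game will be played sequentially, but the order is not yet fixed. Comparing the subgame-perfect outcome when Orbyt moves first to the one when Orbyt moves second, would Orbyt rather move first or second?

first

If Nexon leads: Orbyt's best replies are Alpha→X, Beta→Y, Gamma→X; Nexon's induced payoffs -3, 4, -2; outcome (Beta, Y), payoffs (4, 5).
If Orbyt leads: Nexon's best replies are X→Gamma, Y→Alpha; Orbyt's induced payoffs 10, -3; outcome (Gamma, X), payoffs (-2, 10).
Orbyt gets 10 moving first and 5 moving second, so Orbyt prefers to move first.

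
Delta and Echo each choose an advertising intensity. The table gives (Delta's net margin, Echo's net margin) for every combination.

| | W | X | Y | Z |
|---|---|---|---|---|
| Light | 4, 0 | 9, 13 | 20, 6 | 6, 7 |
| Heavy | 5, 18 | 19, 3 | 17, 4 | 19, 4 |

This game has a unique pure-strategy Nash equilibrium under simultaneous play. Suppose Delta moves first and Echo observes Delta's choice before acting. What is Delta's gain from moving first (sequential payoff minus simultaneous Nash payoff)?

Work backward from Echo's decision.
- Light → Echo plays X (best of 0, 13, 6, 7); Delta gets 9.
- Heavy → Echo plays W (best of 18, 3, 4, 4); Delta gets 5.
Among 9, 5, the best is 9 at Light. Subgame-perfect outcome: (Light, X) with payoffs (9, 13).
Now find the simultaneous Nash equilibrium.
Delta's best replies: W→Heavy; X→Heavy; Y→Light; Z→Heavy.
Echo's best replies: Light→X; Heavy→W.
The unique mutual best reply is (Heavy, W), giving (5, 18).
Delta's commitment gain: 9 − 5 = 4.

4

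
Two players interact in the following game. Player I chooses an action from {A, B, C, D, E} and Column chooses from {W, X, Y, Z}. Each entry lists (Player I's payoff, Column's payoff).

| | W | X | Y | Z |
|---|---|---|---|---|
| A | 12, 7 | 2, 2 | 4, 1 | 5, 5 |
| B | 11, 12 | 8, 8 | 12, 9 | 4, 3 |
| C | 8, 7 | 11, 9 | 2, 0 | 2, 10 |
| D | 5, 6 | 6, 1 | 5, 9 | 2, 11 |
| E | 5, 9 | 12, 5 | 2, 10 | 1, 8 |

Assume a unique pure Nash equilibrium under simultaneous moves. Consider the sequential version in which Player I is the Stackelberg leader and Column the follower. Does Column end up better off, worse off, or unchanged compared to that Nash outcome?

Work backward from Column's decision.
- A: BR = W, leader payoff 12.
- B: BR = W, leader payoff 11.
- C: BR = Z, leader payoff 2.
- D: BR = Z, leader payoff 2.
- E: BR = Y, leader payoff 2.
Player I's induced payoffs are 12, 11, 2, 2, 2, so Player I commits to A. Subgame-perfect outcome: (A, W) with payoffs (12, 7).
Now find the simultaneous Nash equilibrium.
Player I's best replies: W→A; X→E; Y→B; Z→A.
Column's best replies: A→W; B→W; C→Z; D→Z; E→Y.
Only (A, W) has each player best-responding; Nash payoffs (12, 7).
Column earns 7 sequentially versus 7 at the Nash outcome: unchanged.

unchanged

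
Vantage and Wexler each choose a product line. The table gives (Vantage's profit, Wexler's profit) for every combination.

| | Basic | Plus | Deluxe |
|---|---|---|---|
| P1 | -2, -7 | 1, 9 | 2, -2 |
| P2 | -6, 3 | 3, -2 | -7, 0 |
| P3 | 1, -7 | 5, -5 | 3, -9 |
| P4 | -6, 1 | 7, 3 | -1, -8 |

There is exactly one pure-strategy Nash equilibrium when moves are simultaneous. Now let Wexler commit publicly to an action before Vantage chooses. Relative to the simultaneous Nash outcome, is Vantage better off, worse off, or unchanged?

unchanged

Vantage best-responds to each possible Wexler move:
- Basic: Vantage compares -2, -6, 1, -6 and picks P3; Wexler would get -7.
- Plus: Vantage compares 1, 3, 5, 7 and picks P4; Wexler would get 3.
- Deluxe: Vantage compares 2, -7, 3, -1 and picks P3; Wexler would get -9.
Among -7, 3, -9, the best is 3 at Plus. Subgame-perfect outcome: (P4, Plus) with payoffs (7, 3).
For the simultaneous game, intersect best replies.
Vantage's best replies: Basic→P3; Plus→P4; Deluxe→P3.
Wexler's best replies: P1→Plus; P2→Basic; P3→Plus; P4→Plus.
Only (P4, Plus) has each player best-responding; Nash payoffs (7, 3).
Vantage earns 7 sequentially versus 7 at the Nash outcome: unchanged.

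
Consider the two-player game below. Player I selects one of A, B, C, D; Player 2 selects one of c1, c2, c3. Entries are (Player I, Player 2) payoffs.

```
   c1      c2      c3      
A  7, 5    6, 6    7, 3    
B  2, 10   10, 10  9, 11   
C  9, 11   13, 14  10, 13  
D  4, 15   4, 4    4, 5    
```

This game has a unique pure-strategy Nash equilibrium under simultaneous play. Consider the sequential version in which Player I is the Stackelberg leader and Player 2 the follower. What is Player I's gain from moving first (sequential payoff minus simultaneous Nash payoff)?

0

Backward induction with Player I moving first.
- A: Player 2 compares 5, 6, 3 and picks c2; Player I would get 6.
- B: Player 2 compares 10, 10, 11 and picks c3; Player I would get 9.
- C: Player 2 compares 11, 14, 13 and picks c2; Player I would get 13.
- D: Player 2 compares 15, 4, 5 and picks c1; Player I would get 4.
Maximizing over 6, 9, 13, 4, Player I chooses C. Subgame-perfect outcome: (C, c2) with payoffs (13, 14).
Under simultaneous play:
Player I's best replies: c1→C; c2→C; c3→C.
Player 2's best replies: A→c2; B→c3; C→c2; D→c1.
Only (C, c2) has each player best-responding; Nash payoffs (13, 14).
Player I's commitment gain: 13 − 13 = 0.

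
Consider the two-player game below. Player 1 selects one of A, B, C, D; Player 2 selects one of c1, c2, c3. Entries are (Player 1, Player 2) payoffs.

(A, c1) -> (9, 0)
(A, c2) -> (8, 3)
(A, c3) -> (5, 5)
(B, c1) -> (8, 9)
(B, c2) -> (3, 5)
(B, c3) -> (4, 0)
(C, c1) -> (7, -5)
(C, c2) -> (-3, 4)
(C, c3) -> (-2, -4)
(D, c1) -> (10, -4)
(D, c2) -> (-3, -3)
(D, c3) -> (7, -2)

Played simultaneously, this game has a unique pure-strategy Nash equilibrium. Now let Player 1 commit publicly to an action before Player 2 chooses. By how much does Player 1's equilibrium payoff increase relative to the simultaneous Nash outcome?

1

Backward induction with Player 1 moving first.
- A: BR = c3, leader payoff 5.
- B: BR = c1, leader payoff 8.
- C: BR = c2, leader payoff -3.
- D: BR = c3, leader payoff 7.
Maximizing over 5, 8, -3, 7, Player 1 chooses B. Subgame-perfect outcome: (B, c1) with payoffs (8, 9).
For the simultaneous game, intersect best replies.
Player 1's best replies: c1→D; c2→A; c3→D.
Player 2's best replies: A→c3; B→c1; C→c2; D→c3.
The unique mutual best reply is (D, c3), giving (7, -2).
Player 1's commitment gain: 8 − 7 = 1.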